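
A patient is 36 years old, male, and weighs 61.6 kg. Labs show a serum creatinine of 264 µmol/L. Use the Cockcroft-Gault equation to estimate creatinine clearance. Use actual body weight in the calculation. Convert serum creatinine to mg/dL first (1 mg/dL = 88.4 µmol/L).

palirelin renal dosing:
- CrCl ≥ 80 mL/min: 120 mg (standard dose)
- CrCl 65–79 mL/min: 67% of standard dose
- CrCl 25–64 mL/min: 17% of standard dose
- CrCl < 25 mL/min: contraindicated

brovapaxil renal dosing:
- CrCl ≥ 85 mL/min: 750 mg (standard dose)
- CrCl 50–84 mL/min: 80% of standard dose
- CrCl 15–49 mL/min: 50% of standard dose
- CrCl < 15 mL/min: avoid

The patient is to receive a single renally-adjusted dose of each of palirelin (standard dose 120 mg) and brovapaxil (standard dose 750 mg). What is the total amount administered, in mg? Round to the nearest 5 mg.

SCr = 264 / 88.4 = 2.986 mg/dL
CrCl = (140 − 36) × 61.6 / (72 × 2.986) = 6406.4 / 214.99 ≈ 29.8 mL/min
CrCl ≈ 30 mL/min.
palirelin: 25–64 mL/min → 17% of 120 mg = 20.4 mg.
brovapaxil: 15–49 mL/min → 50% of 750 mg = 375 mg.
Total = 20.4 + 375 = 395.4 mg.

395 mg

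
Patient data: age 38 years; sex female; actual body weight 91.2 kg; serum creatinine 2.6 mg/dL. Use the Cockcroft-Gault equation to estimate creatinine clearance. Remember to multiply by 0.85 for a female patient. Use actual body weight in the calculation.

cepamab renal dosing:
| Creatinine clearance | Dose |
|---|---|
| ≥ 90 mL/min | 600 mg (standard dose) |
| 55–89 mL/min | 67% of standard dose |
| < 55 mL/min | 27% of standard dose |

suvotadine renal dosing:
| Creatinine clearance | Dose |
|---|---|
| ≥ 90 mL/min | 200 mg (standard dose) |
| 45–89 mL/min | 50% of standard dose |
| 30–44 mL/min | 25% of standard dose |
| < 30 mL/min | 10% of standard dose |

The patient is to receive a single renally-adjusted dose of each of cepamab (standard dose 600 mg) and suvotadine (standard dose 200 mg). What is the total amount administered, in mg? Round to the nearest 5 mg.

CrCl = (140 − 38) × 91.2 / (72 × 2.6) × 0.85 = 9302.4 / 187.20 × 0.85 ≈ 42.2 mL/min
CrCl ≈ 42 mL/min.
cepamab: < 55 mL/min → 27% of 600 mg = 162 mg.
suvotadine: 30–44 mL/min → 25% of 200 mg = 50 mg.
Total = 162 + 50 = 212 mg.

210 mg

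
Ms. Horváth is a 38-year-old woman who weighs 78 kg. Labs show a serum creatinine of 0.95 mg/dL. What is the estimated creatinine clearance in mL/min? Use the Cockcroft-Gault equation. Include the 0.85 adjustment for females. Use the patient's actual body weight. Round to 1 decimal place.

CrCl = (140 − 38) × 78 / (72 × 0.95) × 0.85 = 7956.0 / 68.40 × 0.85 ≈ 98.9 mL/min

98.9 mL/min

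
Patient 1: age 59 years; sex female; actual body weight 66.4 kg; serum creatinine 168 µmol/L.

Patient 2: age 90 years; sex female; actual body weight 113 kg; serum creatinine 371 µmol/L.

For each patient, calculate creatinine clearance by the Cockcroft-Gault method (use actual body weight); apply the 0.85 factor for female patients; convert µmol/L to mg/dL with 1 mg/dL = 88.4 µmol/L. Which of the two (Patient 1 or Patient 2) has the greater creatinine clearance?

Patient 1

Patient 1: SCr = 168 / 88.4 = 1.9 mg/dL
Patient 1: CrCl = (140 − 59) × 66.4 / (72 × 1.9) × 0.85 = 5378.4 / 136.80 × 0.85 ≈ 33.4 mL/min
Patient 2: SCr = 371 / 88.4 = 4.197 mg/dL
Patient 2: CrCl = (140 − 90) × 113 / (72 × 4.197) × 0.85 = 5650.0 / 302.18 × 0.85 ≈ 15.9 mL/min
33.4 vs 15.9 mL/min → Patient 1 is higher.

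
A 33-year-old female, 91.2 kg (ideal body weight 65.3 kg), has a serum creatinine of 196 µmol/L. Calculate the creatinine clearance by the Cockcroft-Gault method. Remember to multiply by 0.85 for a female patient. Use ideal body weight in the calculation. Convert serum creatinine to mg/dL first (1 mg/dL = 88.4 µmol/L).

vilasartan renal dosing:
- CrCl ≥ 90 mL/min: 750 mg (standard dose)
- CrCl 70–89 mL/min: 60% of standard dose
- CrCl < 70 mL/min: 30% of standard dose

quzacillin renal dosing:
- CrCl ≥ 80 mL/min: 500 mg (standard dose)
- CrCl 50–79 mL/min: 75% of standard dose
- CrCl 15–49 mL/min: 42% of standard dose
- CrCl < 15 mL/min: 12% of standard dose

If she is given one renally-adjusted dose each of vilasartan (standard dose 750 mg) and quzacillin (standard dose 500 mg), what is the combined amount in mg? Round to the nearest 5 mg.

SCr = 196 / 88.4 = 2.217 mg/dL
CrCl = (140 − 33) × 65.3 / (72 × 2.217) × 0.85 = 6987.1 / 159.62 × 0.85 ≈ 37.2 mL/min
CrCl ≈ 37 mL/min.
vilasartan: < 70 mL/min → 30% of 750 mg = 225 mg.
quzacillin: 15–49 mL/min → 42% of 500 mg = 210 mg.
Total = 225 + 210 = 435 mg.

435 mg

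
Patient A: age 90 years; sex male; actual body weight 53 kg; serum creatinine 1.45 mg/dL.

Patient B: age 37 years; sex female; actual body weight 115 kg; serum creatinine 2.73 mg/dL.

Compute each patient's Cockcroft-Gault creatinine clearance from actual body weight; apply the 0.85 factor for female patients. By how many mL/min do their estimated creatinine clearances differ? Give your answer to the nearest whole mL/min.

26 mL/min

Patient A: CrCl = (140 − 90) × 53 / (72 × 1.45) = 2650.0 / 104.40 ≈ 25.4 mL/min
Patient B: CrCl = (140 − 37) × 115 / (72 × 2.73) × 0.85 = 11845.0 / 196.56 × 0.85 ≈ 51.2 mL/min
|25.4 − 51.2| = 25.8 mL/min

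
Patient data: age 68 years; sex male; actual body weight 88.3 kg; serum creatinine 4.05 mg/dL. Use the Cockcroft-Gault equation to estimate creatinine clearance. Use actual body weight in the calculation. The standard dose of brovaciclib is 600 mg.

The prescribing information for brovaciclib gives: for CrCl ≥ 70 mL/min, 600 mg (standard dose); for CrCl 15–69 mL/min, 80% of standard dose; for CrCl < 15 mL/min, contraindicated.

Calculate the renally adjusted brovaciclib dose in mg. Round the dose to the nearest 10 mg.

CrCl = (140 − 68) × 88.3 / (72 × 4.05) = 6357.6 / 291.60 ≈ 21.8 mL/min
CrCl ≈ 22 mL/min → bracket 15–69 mL/min.
80% of 600 mg = 480 mg

480 mg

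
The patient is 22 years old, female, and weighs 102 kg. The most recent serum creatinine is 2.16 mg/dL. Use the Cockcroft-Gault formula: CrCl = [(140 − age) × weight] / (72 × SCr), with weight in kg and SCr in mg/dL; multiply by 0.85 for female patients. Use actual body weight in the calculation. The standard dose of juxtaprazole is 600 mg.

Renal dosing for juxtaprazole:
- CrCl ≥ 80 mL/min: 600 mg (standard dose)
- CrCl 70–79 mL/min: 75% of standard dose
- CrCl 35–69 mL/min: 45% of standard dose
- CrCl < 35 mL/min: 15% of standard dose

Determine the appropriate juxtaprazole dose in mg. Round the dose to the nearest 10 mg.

270 mg

CrCl = (140 − 22) × 102 / (72 × 2.16) × 0.85 = 12036.0 / 155.52 × 0.85 ≈ 65.8 mL/min
CrCl ≈ 66 mL/min → bracket 35–69 mL/min.
45% of 600 mg = 270 mg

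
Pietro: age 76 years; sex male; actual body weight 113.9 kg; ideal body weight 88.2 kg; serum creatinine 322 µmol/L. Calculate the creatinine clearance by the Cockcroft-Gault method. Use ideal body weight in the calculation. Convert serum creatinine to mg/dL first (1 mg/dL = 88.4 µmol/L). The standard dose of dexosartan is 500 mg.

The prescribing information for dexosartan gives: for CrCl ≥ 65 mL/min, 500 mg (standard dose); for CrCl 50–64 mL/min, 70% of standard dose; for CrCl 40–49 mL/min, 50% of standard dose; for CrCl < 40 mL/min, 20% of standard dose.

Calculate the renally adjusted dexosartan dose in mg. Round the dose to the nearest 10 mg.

100 mg

SCr = 322 / 88.4 = 3.643 mg/dL
CrCl = (140 − 76) × 88.2 / (72 × 3.643) = 5644.8 / 262.30 ≈ 21.5 mL/min
CrCl ≈ 22 mL/min → bracket < 40 mL/min.
20% of 500 mg = 100 mg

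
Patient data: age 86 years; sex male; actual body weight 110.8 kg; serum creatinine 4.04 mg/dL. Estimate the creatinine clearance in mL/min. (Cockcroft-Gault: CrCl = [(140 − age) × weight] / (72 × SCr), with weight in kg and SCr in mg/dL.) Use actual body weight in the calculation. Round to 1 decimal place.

20.6 mL/min

CrCl = (140 − 86) × 110.8 / (72 × 4.04) = 5983.2 / 290.88 ≈ 20.6 mL/min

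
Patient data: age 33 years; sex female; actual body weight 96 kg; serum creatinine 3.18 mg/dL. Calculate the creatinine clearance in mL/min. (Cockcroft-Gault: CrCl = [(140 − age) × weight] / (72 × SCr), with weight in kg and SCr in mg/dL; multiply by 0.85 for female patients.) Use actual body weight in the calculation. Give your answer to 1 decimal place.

38.1 mL/min

CrCl = (140 − 33) × 96 / (72 × 3.18) × 0.85 = 10272.0 / 228.96 × 0.85 ≈ 38.1 mL/min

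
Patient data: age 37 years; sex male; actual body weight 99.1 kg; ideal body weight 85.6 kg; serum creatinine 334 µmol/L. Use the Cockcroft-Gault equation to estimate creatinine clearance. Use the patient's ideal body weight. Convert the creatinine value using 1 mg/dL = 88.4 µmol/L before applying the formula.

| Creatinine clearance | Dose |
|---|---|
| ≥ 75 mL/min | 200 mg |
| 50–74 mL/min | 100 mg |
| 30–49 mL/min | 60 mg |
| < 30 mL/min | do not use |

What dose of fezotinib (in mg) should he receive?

60 mg

SCr = 334 / 88.4 = 3.778 mg/dL
CrCl = (140 − 37) × 85.6 / (72 × 3.778) = 8816.8 / 272.02 ≈ 32.4 mL/min
CrCl ≈ 32 mL/min → bracket 30–49 mL/min.
Dose for this bracket: 60 mg.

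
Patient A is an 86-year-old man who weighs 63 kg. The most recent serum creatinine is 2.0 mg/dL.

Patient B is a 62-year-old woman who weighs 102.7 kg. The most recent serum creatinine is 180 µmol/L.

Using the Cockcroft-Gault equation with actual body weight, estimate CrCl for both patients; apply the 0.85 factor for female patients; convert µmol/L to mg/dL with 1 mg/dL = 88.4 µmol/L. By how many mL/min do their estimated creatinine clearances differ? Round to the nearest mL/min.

23 mL/min

Patient A: CrCl = (140 − 86) × 63 / (72 × 2) = 3402.0 / 144.00 ≈ 23.6 mL/min
Patient B: SCr = 180 / 88.4 = 2.036 mg/dL
Patient B: CrCl = (140 − 62) × 102.7 / (72 × 2.036) × 0.85 = 8010.6 / 146.59 × 0.85 ≈ 46.4 mL/min
|23.6 − 46.4| = 22.8 mL/min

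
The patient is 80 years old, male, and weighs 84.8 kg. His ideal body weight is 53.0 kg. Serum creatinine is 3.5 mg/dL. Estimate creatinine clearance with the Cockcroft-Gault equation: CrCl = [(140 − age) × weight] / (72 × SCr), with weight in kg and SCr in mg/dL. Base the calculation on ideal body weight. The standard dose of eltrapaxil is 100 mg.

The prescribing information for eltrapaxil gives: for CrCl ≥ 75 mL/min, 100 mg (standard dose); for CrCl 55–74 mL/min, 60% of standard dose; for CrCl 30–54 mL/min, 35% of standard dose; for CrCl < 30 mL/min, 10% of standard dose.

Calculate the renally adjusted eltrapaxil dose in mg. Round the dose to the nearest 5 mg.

CrCl = (140 − 80) × 53 / (72 × 3.5) = 3180.0 / 252.00 ≈ 12.6 mL/min
CrCl ≈ 13 mL/min → bracket < 30 mL/min.
10% of 100 mg = 10 mg

10 mg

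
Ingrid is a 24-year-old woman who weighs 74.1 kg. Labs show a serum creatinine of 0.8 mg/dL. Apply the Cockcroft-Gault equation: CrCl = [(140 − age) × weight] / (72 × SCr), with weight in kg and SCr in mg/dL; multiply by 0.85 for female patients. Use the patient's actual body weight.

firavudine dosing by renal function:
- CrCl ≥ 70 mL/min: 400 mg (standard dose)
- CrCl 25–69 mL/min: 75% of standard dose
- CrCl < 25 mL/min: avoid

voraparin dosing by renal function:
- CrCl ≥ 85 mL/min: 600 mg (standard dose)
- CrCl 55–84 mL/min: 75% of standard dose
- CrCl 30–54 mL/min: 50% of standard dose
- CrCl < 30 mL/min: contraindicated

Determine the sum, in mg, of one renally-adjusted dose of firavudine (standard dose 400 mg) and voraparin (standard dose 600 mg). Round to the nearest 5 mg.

CrCl = (140 − 24) × 74.1 / (72 × 0.8) × 0.85 = 8595.6 / 57.60 × 0.85 ≈ 126.8 mL/min
CrCl ≈ 127 mL/min.
firavudine: ≥ 70 mL/min → 100% of 400 mg = 400 mg.
voraparin: ≥ 85 mL/min → 100% of 600 mg = 600 mg.
Total = 400 + 600 = 1000 mg.

1000 mg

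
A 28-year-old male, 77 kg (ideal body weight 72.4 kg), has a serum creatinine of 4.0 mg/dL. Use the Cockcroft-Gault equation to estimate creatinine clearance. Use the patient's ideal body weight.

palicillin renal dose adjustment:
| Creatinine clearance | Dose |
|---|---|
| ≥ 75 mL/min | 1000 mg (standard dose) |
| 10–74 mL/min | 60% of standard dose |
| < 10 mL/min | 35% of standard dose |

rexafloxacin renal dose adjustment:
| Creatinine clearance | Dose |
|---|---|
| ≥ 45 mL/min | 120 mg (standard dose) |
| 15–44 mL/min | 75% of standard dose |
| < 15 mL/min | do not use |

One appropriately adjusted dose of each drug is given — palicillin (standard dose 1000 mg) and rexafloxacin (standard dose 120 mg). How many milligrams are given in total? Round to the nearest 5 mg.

CrCl = (140 − 28) × 72.4 / (72 × 4) = 8108.8 / 288.00 ≈ 28.2 mL/min
CrCl ≈ 28 mL/min.
palicillin: 10–74 mL/min → 60% of 1000 mg = 600 mg.
rexafloxacin: 15–44 mL/min → 75% of 120 mg = 90 mg.
Total = 600 + 90 = 690 mg.

690 mg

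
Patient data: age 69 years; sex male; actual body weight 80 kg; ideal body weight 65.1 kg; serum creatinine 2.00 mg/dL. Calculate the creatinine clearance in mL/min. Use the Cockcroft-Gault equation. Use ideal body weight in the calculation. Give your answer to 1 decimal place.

CrCl = (140 − 69) × 65.1 / (72 × 2) = 4622.1 / 144.00 ≈ 32.1 mL/min

32.1 mL/min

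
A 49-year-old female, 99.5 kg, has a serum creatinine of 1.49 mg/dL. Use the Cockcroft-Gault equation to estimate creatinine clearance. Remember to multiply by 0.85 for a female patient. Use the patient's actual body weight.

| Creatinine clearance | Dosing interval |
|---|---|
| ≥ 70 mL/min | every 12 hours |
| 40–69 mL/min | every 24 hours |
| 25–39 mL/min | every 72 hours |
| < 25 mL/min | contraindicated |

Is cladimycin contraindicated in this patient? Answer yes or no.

CrCl = (140 − 49) × 99.5 / (72 × 1.49) × 0.85 = 9054.5 / 107.28 × 0.85 ≈ 71.7 mL/min
CrCl ≈ 72 mL/min, which is ≥ 25 mL/min.

no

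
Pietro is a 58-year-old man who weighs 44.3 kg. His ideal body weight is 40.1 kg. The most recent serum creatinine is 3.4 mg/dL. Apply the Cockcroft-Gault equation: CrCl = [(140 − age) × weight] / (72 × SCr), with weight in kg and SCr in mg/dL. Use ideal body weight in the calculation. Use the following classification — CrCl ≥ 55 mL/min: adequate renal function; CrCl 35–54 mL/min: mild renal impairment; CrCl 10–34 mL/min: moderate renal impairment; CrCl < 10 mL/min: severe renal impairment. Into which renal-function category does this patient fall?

moderate renal impairment

CrCl = (140 − 58) × 40.1 / (72 × 3.4) = 3288.2 / 244.80 ≈ 13.4 mL/min
13 mL/min falls in the 'moderate renal impairment' range.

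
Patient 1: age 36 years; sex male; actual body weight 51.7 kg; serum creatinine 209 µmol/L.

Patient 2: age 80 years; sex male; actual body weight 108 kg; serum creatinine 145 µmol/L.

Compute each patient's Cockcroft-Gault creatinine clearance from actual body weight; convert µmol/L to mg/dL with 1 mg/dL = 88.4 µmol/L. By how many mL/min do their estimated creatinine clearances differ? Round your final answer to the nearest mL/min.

23 mL/min

Patient 1: SCr = 209 / 88.4 = 2.364 mg/dL
Patient 1: CrCl = (140 − 36) × 51.7 / (72 × 2.364) = 5376.8 / 170.21 ≈ 31.6 mL/min
Patient 2: SCr = 145 / 88.4 = 1.64 mg/dL
Patient 2: CrCl = (140 − 80) × 108 / (72 × 1.64) = 6480.0 / 118.08 ≈ 54.9 mL/min
|31.6 − 54.9| = 23.3 mL/min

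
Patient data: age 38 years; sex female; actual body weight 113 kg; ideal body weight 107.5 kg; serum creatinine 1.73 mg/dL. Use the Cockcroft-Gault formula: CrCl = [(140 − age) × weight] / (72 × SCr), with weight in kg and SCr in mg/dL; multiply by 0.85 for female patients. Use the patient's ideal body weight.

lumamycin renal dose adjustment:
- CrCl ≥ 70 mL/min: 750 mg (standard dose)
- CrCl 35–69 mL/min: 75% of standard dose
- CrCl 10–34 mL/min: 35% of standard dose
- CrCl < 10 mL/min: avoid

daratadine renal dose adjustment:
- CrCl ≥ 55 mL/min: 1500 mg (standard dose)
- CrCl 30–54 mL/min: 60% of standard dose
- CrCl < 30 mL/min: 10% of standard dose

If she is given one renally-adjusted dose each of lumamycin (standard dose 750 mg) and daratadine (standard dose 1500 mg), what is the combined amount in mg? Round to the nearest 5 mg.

CrCl = (140 − 38) × 107.5 / (72 × 1.73) × 0.85 = 10965.0 / 124.56 × 0.85 ≈ 74.8 mL/min
CrCl ≈ 75 mL/min.
lumamycin: ≥ 70 mL/min → 100% of 750 mg = 750 mg.
daratadine: ≥ 55 mL/min → 100% of 1500 mg = 1500 mg.
Total = 750 + 1500 = 2250 mg.

2250 mg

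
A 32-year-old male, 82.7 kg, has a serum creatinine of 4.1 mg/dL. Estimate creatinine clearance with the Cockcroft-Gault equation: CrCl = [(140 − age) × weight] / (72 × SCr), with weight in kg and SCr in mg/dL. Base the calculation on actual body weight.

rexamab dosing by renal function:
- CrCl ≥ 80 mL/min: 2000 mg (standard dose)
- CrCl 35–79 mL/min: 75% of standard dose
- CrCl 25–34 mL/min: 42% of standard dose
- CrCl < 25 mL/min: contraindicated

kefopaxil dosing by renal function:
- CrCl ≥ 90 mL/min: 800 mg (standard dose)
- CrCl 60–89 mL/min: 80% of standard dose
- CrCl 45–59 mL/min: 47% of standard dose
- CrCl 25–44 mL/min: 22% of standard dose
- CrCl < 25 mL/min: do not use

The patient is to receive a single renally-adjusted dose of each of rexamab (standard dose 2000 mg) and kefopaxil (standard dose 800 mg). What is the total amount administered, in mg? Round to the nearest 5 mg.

CrCl = (140 − 32) × 82.7 / (72 × 4.1) = 8931.6 / 295.20 ≈ 30.3 mL/min
CrCl ≈ 30 mL/min.
rexamab: 25–34 mL/min → 42% of 2000 mg = 840 mg.
kefopaxil: 25–44 mL/min → 22% of 800 mg = 176 mg.
Total = 840 + 176 = 1016 mg.

1015 mg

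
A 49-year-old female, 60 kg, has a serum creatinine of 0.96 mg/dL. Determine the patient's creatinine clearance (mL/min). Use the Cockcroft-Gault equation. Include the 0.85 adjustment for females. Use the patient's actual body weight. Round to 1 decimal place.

CrCl = (140 − 49) × 60 / (72 × 0.96) × 0.85 = 5460.0 / 69.12 × 0.85 ≈ 67.1 mL/min

67.1 mL/min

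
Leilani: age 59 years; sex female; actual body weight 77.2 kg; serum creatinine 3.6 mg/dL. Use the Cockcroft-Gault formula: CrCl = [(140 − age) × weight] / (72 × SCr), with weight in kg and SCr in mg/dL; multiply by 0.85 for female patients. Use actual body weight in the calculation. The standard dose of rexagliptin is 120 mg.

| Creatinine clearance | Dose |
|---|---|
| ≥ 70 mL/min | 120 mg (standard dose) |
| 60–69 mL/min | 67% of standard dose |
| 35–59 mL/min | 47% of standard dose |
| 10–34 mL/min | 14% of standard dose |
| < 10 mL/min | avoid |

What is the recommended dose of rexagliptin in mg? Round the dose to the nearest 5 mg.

CrCl = (140 − 59) × 77.2 / (72 × 3.6) × 0.85 = 6253.2 / 259.20 × 0.85 ≈ 20.5 mL/min
CrCl ≈ 21 mL/min → bracket 10–34 mL/min.
14% of 120 mg = 16.8 mg → 15 mg

15 mg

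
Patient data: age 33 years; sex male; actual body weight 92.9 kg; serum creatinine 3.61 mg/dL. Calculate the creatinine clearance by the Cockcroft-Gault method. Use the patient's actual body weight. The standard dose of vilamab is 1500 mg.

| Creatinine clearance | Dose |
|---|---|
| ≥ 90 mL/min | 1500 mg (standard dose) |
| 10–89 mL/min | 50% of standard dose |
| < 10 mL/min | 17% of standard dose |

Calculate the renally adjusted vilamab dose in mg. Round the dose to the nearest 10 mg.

CrCl = (140 − 33) × 92.9 / (72 × 3.61) = 9940.3 / 259.92 ≈ 38.2 mL/min
CrCl ≈ 38 mL/min → bracket 10–89 mL/min.
50% of 1500 mg = 750 mg

750 mg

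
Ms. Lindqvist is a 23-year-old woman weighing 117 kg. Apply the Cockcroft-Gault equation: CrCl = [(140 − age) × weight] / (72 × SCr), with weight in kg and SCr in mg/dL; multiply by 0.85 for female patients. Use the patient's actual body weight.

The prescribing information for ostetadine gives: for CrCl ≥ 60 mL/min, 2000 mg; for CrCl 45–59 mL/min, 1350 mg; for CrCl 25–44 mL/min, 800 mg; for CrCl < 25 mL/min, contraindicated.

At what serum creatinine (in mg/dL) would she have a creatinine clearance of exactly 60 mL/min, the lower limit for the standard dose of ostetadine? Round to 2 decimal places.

2.69 mg/dL

Standard dose requires CrCl ≥ 60 mL/min.
Set (140 − 23) × 117 × 0.85 / (72 × SCr) = 60
SCr = (140 − 23) × 117 × 0.85 / (72 × 60) = 2.693 mg/dL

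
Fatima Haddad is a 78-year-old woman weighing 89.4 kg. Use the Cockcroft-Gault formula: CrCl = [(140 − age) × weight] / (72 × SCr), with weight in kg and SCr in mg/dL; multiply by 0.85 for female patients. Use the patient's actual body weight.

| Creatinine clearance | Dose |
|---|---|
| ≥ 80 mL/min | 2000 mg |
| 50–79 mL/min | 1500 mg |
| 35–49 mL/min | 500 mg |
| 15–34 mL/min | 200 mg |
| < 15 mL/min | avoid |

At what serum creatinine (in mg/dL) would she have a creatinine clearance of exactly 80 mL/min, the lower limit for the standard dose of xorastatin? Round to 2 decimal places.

0.82 mg/dL

Standard dose requires CrCl ≥ 80 mL/min.
Set (140 − 78) × 89.4 × 0.85 / (72 × SCr) = 80
SCr = (140 − 78) × 89.4 × 0.85 / (72 × 80) = 0.818 mg/dL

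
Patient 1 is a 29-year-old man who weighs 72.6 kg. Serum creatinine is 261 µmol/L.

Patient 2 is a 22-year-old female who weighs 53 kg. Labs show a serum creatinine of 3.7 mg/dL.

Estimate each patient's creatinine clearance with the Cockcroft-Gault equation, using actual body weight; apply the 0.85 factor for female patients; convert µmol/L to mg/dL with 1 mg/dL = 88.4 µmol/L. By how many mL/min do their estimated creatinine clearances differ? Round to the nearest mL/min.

18 mL/min

Patient 1: SCr = 261 / 88.4 = 2.952 mg/dL
Patient 1: CrCl = (140 − 29) × 72.6 / (72 × 2.952) = 8058.6 / 212.54 ≈ 37.9 mL/min
Patient 2: CrCl = (140 − 22) × 53 / (72 × 3.7) × 0.85 = 6254.0 / 266.40 × 0.85 ≈ 20.0 mL/min
|37.9 − 20.0| = 17.9 mL/min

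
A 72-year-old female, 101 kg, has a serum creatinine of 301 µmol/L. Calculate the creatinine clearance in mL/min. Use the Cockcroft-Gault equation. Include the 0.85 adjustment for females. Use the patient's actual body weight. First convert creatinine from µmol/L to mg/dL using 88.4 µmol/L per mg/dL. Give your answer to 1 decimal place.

SCr = 301 / 88.4 = 3.405 mg/dL
CrCl = (140 − 72) × 101 / (72 × 3.405) × 0.85 = 6868.0 / 245.16 × 0.85 ≈ 23.8 mL/min

23.8 mL/min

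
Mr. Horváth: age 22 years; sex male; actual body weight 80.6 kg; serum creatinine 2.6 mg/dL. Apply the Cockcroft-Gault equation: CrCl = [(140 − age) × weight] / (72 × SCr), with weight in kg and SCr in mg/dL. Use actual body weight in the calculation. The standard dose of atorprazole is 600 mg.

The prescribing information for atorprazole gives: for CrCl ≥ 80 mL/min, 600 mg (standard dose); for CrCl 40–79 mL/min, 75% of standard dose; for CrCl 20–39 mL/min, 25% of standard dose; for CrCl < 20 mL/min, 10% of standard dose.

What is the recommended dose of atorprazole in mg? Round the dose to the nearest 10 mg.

CrCl = (140 − 22) × 80.6 / (72 × 2.6) = 9510.8 / 187.20 ≈ 50.8 mL/min
CrCl ≈ 51 mL/min → bracket 40–79 mL/min.
75% of 600 mg = 450 mg

450 mg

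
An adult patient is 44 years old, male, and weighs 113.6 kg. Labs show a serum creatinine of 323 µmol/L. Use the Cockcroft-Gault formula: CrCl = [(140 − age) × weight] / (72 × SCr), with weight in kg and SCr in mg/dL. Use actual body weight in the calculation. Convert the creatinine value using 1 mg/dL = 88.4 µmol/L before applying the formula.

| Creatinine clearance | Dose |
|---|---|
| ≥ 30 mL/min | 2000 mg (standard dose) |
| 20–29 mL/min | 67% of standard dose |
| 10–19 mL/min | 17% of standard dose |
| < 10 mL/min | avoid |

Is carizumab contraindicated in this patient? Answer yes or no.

SCr = 323 / 88.4 = 3.654 mg/dL
CrCl = (140 − 44) × 113.6 / (72 × 3.654) = 10905.6 / 263.09 ≈ 41.5 mL/min
CrCl ≈ 41 mL/min, which is ≥ 10 mL/min.

no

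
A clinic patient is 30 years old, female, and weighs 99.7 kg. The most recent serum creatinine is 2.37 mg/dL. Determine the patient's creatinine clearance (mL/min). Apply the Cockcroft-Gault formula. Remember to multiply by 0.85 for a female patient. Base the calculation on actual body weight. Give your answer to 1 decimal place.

54.6 mL/min

CrCl = (140 − 30) × 99.7 / (72 × 2.37) × 0.85 = 10967.0 / 170.64 × 0.85 ≈ 54.6 mL/min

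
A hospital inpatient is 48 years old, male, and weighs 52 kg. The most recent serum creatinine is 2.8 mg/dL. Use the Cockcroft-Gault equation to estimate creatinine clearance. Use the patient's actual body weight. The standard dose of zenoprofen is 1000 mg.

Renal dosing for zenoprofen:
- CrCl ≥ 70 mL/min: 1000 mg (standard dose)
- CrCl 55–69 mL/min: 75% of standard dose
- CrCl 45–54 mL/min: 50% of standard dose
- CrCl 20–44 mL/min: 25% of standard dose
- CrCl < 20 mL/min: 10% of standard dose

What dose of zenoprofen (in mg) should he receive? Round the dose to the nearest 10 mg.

CrCl = (140 − 48) × 52 / (72 × 2.8) = 4784.0 / 201.60 ≈ 23.7 mL/min
CrCl ≈ 24 mL/min → bracket 20–44 mL/min.
25% of 1000 mg = 250 mg

250 mg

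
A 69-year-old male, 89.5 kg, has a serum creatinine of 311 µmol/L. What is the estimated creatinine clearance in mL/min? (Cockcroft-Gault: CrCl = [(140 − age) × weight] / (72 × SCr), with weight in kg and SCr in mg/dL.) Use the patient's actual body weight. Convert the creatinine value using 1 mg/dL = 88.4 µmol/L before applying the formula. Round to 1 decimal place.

25.1 mL/min

SCr = 311 / 88.4 = 3.518 mg/dL
CrCl = (140 − 69) × 89.5 / (72 × 3.518) = 6354.5 / 253.30 ≈ 25.1 mL/min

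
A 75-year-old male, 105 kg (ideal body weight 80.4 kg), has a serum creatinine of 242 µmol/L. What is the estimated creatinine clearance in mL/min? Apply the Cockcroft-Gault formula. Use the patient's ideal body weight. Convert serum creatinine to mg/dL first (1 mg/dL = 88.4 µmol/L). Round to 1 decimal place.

26.5 mL/min

SCr = 242 / 88.4 = 2.738 mg/dL
CrCl = (140 − 75) × 80.4 / (72 × 2.738) = 5226.0 / 197.14 ≈ 26.5 mL/min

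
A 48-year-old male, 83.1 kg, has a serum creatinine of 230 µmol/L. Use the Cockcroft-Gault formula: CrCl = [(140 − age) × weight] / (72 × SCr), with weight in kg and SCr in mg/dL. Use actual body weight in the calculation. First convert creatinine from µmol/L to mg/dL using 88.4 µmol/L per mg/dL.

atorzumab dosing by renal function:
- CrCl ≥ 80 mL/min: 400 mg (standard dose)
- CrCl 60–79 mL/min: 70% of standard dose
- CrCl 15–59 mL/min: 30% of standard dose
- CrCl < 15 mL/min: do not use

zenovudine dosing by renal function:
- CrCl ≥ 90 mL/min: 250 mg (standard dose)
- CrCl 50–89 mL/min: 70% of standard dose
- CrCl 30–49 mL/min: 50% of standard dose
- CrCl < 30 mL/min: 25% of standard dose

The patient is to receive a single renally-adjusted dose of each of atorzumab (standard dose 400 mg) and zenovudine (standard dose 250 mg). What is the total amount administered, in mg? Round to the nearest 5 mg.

245 mg

SCr = 230 / 88.4 = 2.602 mg/dL
CrCl = (140 − 48) × 83.1 / (72 × 2.602) = 7645.2 / 187.34 ≈ 40.8 mL/min
CrCl ≈ 41 mL/min.
atorzumab: 15–59 mL/min → 30% of 400 mg = 120 mg.
zenovudine: 30–49 mL/min → 50% of 250 mg = 125 mg.
Total = 120 + 125 = 245 mg.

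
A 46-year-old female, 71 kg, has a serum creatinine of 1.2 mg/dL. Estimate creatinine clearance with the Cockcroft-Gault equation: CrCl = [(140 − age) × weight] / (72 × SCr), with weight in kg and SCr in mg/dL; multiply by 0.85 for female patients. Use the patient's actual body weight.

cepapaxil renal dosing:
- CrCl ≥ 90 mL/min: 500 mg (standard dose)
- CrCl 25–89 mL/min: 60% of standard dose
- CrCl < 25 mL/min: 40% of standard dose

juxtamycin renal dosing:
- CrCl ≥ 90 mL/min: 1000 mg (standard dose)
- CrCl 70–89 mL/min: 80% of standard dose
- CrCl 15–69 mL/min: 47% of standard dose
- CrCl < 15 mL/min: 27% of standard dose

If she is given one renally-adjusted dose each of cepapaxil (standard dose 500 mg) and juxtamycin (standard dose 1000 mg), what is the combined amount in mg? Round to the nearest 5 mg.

770 mg

CrCl = (140 − 46) × 71 / (72 × 1.2) × 0.85 = 6674.0 / 86.40 × 0.85 ≈ 65.7 mL/min
CrCl ≈ 66 mL/min.
cepapaxil: 25–89 mL/min → 60% of 500 mg = 300 mg.
juxtamycin: 15–69 mL/min → 47% of 1000 mg = 470 mg.
Total = 300 + 470 = 770 mg.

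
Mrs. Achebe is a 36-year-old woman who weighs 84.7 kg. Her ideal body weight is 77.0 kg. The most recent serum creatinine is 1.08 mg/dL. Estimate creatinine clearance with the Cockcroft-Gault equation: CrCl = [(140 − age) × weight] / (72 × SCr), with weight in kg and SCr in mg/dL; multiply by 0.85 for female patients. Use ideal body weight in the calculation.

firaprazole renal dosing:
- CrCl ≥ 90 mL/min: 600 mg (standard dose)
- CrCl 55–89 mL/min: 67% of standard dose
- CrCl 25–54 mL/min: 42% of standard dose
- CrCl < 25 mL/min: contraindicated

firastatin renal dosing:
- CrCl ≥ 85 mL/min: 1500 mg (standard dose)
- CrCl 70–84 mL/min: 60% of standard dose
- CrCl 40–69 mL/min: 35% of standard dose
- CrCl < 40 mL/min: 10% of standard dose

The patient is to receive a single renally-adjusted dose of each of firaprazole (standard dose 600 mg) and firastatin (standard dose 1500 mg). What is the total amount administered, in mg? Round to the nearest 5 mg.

1900 mg

CrCl = (140 − 36) × 77 / (72 × 1.08) × 0.85 = 8008.0 / 77.76 × 0.85 ≈ 87.5 mL/min
CrCl ≈ 88 mL/min.
firaprazole: 55–89 mL/min → 67% of 600 mg = 402 mg.
firastatin: ≥ 85 mL/min → 100% of 1500 mg = 1500 mg.
Total = 402 + 1500 = 1902 mg.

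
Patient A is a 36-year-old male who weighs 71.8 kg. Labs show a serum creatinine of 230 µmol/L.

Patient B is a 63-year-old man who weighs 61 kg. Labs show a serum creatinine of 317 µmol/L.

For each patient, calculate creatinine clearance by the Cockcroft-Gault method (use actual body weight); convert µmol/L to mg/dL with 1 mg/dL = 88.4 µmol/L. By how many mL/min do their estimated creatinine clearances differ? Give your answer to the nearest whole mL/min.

Patient A: SCr = 230 / 88.4 = 2.602 mg/dL
Patient A: CrCl = (140 − 36) × 71.8 / (72 × 2.602) = 7467.2 / 187.34 ≈ 39.9 mL/min
Patient B: SCr = 317 / 88.4 = 3.586 mg/dL
Patient B: CrCl = (140 − 63) × 61 / (72 × 3.586) = 4697.0 / 258.19 ≈ 18.2 mL/min
|39.9 − 18.2| = 21.7 mL/min

22 mL/min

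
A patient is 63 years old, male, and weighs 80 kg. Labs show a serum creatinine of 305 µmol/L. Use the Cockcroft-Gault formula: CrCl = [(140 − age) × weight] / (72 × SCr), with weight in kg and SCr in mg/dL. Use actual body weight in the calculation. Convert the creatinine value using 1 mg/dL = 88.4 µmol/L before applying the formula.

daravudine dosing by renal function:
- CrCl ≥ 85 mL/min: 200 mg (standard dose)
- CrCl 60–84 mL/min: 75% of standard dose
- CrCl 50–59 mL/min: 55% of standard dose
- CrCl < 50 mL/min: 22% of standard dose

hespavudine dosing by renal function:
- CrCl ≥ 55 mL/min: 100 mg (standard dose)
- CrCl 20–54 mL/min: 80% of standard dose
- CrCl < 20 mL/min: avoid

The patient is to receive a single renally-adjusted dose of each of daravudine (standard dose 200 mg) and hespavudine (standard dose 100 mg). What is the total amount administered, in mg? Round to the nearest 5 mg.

SCr = 305 / 88.4 = 3.45 mg/dL
CrCl = (140 − 63) × 80 / (72 × 3.45) = 6160.0 / 248.40 ≈ 24.8 mL/min
CrCl ≈ 25 mL/min.
daravudine: < 50 mL/min → 22% of 200 mg = 44 mg.
hespavudine: 20–54 mL/min → 80% of 100 mg = 80 mg.
Total = 44 + 80 = 124 mg.

125 mg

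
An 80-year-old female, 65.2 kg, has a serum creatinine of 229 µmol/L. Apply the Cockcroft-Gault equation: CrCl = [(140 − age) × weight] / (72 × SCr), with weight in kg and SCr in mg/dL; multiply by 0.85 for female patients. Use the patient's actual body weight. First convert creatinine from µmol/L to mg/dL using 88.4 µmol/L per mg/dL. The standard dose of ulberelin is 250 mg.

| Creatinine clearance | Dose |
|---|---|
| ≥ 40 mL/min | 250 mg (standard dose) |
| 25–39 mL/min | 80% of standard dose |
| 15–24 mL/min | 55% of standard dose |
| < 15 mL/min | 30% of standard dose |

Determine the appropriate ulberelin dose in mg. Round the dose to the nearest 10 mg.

SCr = 229 / 88.4 = 2.59 mg/dL
CrCl = (140 − 80) × 65.2 / (72 × 2.59) × 0.85 = 3912.0 / 186.48 × 0.85 ≈ 17.8 mL/min
CrCl ≈ 18 mL/min → bracket 15–24 mL/min.
55% of 250 mg = 137.5 mg → 140 mg

140 mg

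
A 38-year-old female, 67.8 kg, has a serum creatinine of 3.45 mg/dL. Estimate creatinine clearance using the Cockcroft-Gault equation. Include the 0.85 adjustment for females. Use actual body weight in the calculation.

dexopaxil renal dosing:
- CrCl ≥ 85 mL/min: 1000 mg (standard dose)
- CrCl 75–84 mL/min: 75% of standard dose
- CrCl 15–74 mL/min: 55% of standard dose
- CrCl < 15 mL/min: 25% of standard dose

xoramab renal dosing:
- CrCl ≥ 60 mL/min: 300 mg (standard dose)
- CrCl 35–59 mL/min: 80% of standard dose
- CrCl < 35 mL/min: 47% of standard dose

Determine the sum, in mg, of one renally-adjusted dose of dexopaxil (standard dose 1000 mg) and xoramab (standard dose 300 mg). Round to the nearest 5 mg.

690 mg

CrCl = (140 − 38) × 67.8 / (72 × 3.45) × 0.85 = 6915.6 / 248.40 × 0.85 ≈ 23.7 mL/min
CrCl ≈ 24 mL/min.
dexopaxil: 15–74 mL/min → 55% of 1000 mg = 550 mg.
xoramab: < 35 mL/min → 47% of 300 mg = 141 mg.
Total = 550 + 141 = 691 mg.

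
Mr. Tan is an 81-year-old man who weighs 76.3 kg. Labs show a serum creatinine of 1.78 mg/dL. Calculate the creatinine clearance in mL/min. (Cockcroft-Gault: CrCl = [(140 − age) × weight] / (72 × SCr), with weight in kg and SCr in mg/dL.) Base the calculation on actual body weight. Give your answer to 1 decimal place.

CrCl = (140 − 81) × 76.3 / (72 × 1.78) = 4501.7 / 128.16 ≈ 35.1 mL/min

35.1 mL/min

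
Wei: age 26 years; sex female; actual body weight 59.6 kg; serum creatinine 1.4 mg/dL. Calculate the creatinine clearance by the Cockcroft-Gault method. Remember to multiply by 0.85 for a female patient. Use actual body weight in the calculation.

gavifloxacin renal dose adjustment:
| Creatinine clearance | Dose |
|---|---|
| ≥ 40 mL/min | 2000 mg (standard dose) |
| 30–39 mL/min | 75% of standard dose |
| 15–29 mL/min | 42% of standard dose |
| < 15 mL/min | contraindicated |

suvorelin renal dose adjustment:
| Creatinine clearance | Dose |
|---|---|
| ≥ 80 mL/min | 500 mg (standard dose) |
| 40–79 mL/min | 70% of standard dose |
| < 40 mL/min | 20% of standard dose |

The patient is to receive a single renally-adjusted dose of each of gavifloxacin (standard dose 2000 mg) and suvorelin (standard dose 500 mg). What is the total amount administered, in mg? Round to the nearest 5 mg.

CrCl = (140 − 26) × 59.6 / (72 × 1.4) × 0.85 = 6794.4 / 100.80 × 0.85 ≈ 57.3 mL/min
CrCl ≈ 57 mL/min.
gavifloxacin: ≥ 40 mL/min → 100% of 2000 mg = 2000 mg.
suvorelin: 40–79 mL/min → 70% of 500 mg = 350 mg.
Total = 2000 + 350 = 2350 mg.

2350 mg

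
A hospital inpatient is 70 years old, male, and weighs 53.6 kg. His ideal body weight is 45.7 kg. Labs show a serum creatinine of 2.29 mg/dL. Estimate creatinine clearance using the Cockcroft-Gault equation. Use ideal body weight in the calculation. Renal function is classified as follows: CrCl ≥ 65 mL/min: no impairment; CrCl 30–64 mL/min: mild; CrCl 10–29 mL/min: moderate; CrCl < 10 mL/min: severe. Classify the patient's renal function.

moderate

CrCl = (140 − 70) × 45.7 / (72 × 2.29) = 3199.0 / 164.88 ≈ 19.4 mL/min
19 mL/min falls in the 'moderate' range.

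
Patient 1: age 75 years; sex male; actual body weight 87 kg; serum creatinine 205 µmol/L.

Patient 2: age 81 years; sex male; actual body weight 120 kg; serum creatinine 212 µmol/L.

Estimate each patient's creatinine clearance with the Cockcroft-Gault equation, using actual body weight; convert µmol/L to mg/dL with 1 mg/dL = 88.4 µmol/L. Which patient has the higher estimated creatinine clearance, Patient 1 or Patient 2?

Patient 2

Patient 1: SCr = 205 / 88.4 = 2.319 mg/dL
Patient 1: CrCl = (140 − 75) × 87 / (72 × 2.319) = 5655.0 / 166.97 ≈ 33.9 mL/min
Patient 2: SCr = 212 / 88.4 = 2.398 mg/dL
Patient 2: CrCl = (140 − 81) × 120 / (72 × 2.398) = 7080.0 / 172.66 ≈ 41.0 mL/min
33.9 vs 41.0 mL/min → Patient 2 is higher.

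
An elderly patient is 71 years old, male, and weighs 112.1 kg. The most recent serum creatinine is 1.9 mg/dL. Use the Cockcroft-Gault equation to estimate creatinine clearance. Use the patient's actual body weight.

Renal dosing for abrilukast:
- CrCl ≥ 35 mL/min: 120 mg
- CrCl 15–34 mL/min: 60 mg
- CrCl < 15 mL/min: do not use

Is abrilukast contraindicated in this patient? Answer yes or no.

CrCl = (140 − 71) × 112.1 / (72 × 1.9) = 7734.9 / 136.80 ≈ 56.5 mL/min
CrCl ≈ 57 mL/min, which is ≥ 15 mL/min.

no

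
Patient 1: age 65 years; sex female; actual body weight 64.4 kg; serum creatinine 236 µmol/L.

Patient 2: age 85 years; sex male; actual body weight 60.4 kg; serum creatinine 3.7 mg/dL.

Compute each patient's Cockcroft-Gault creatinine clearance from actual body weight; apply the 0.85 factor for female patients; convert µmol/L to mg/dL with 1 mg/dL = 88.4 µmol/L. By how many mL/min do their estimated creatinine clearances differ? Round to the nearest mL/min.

9 mL/min

Patient 1: SCr = 236 / 88.4 = 2.67 mg/dL
Patient 1: CrCl = (140 − 65) × 64.4 / (72 × 2.67) × 0.85 = 4830.0 / 192.24 × 0.85 ≈ 21.4 mL/min
Patient 2: CrCl = (140 − 85) × 60.4 / (72 × 3.7) = 3322.0 / 266.40 ≈ 12.5 mL/min
|21.4 − 12.5| = 8.9 mL/min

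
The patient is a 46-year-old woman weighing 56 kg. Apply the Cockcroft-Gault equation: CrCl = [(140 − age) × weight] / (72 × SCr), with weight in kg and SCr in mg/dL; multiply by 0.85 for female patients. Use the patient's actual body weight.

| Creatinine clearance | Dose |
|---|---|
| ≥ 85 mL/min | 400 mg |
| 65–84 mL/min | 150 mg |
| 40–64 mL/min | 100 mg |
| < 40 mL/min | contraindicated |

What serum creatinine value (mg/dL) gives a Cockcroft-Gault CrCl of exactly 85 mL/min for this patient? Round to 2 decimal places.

0.73 mg/dL

Standard dose requires CrCl ≥ 85 mL/min.
Set (140 − 46) × 56 × 0.85 / (72 × SCr) = 85
SCr = (140 − 46) × 56 × 0.85 / (72 × 85) = 0.731 mg/dL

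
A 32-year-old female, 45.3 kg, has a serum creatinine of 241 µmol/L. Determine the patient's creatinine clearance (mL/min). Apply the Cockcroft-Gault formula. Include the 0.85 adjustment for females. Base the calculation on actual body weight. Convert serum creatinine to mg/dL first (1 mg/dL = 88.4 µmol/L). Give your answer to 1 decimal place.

SCr = 241 / 88.4 = 2.726 mg/dL
CrCl = (140 − 32) × 45.3 / (72 × 2.726) × 0.85 = 4892.4 / 196.27 × 0.85 ≈ 21.2 mL/min

21.2 mL/min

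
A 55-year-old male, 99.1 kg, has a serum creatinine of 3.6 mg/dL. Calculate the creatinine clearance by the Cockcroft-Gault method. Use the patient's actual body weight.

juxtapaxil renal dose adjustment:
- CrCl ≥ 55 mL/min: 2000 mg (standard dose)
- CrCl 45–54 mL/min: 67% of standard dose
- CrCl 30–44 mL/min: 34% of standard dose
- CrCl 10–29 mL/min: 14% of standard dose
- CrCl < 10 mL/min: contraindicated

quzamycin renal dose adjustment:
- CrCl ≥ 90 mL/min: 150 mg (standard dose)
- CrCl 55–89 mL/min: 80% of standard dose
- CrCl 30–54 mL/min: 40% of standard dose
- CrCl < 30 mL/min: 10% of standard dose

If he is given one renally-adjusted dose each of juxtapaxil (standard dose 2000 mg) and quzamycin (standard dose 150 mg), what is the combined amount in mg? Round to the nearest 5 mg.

740 mg

CrCl = (140 − 55) × 99.1 / (72 × 3.6) = 8423.5 / 259.20 ≈ 32.5 mL/min
CrCl ≈ 32 mL/min.
juxtapaxil: 30–44 mL/min → 34% of 2000 mg = 680 mg.
quzamycin: 30–54 mL/min → 40% of 150 mg = 60 mg.
Total = 680 + 60 = 740 mg.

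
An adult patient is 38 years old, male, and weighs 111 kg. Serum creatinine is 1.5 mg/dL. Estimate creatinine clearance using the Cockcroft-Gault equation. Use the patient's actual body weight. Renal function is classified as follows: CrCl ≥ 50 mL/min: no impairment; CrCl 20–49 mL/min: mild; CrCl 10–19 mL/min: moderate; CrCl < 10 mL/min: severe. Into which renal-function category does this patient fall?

CrCl = (140 − 38) × 111 / (72 × 1.5) = 11322.0 / 108.00 ≈ 104.8 mL/min
105 mL/min falls in the 'no impairment' range.

no impairment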